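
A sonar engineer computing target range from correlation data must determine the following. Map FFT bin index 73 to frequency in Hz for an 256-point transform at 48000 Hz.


Frequency of DFT bin k:
f_k = k * fs / N
    = 73 * 48000 / 256
    = 3504000 / 256
    = 13687.5 Hz

13687.5 Hz


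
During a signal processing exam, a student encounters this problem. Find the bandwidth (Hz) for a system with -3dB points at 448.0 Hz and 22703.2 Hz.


Bandwidth is the difference of -3dB frequencies:
BW = f_high - f_low
   = 22703.2 - 448.0
   = 22255.2 Hz

22255.2 Hz


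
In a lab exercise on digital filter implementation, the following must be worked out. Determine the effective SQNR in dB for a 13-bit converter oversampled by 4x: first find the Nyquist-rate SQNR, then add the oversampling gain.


Step 1 — baseline SQNR at Nyquist:
SQNR_base = 6.02*N + 1.76
          = 6.02*13 + 1.76
          = 80.02 dB

Step 2 — oversampling processing gain:
G = 10*log10(OSR) = 10*log10(4) = 6.02 dB

Step 3 — total:
SQNR_total = 80.02 + 6.02 = 86.04 dB

Base SQNR = 80.02 dB; oversampled SQNR = 86.04 dB


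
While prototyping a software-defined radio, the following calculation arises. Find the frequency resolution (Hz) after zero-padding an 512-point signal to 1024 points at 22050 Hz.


Frequency resolution after zero-padding:
N_padded = 512 * 2 = 1024
df = fs / N_padded
   = 22050 / 1024
   = 21.5332 Hz

21.5332 Hz


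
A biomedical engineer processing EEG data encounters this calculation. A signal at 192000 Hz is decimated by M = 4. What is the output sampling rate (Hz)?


Decimation reduces the sample rate:
fs_out = fs_in / M
       = 192000 / 4
       = 48000.0 Hz

48000.0 Hz


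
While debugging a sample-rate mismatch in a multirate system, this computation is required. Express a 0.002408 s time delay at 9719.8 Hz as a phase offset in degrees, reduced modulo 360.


Phase shift from frequency and time delay:
phi = 360 * f * t_delay
    = 360 * 9719.8 * 0.002408
    = 8425.9 degrees
    mod 360 = 145.9 degrees

145.9 degrees


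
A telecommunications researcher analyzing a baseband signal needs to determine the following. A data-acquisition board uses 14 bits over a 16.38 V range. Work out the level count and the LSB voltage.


Step 1 — number of quantization levels:
L = 2^N = 2^14 = 16384

Step 2 — LSB step size:
delta = Vfs / L
      = 16.38 / 16384
      = 0.00099976 V

Levels = 16384; step size = 0.00099976 V


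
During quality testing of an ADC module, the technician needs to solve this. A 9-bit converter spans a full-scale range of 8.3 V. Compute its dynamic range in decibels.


Dynamic range from full-scale to LSB:
V_min = V_max / 2^bits = 8.3 / 2^9
DR = 20 * log10(V_max / V_min)
   = 20 * log10(2^9)
   = 20 * 9 * log10(2)
   = 54.19 dB

54.19 dB


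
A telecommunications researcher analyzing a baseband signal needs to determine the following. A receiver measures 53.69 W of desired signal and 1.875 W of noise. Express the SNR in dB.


SNR in decibels:
SNR = 10 * log10(Ps / Pn)
    = 10 * log10(53.69 / 1.875)
    = 10 * log10(28.6347)
    = 10 * 1.4569
    = 14.57 dB

14.57 dB


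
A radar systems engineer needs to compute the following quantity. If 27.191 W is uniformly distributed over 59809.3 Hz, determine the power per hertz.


Power spectral density:
PSD = P / BW
    = 27.191 / 59809.3
    = 0.00045463 W/Hz

0.00045463 W/Hz


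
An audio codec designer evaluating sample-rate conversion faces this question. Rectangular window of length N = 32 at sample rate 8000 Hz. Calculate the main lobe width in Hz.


Main lobe width for a rectangular window:
Width = 2 * fs / N
      = 2 * 8000 / 32
      = 16000 / 32
      = 500.0 Hz

500.0 Hz


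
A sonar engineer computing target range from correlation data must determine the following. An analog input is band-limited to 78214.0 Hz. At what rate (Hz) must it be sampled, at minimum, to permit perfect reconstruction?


The Nyquist rate is twice the maximum frequency component.
fs_min = 2 * fmax
      = 2 * 78214.0
      = 156428.0 Hz

156428.0


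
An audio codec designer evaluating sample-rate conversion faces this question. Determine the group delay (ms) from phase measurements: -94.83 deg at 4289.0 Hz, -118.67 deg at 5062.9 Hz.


Group delay from phase difference:
tau = -d(phi)/d(omega)
d(phi) = -23.84 deg = -0.416086 rad
d(omega) = 2*pi*(5062.9 - 4289.0) = 4862.5571 rad/s
tau = -(-0.416086) / 4862.5571
    = 0.0856 ms

0.0856 ms


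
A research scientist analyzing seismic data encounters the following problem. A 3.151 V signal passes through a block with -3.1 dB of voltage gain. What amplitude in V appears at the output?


Output voltage from dB gain:
V_out = V_in * 10^(gain_dB / 20)
      = 3.151 * 10^(-3.1 / 20)
      = 3.151 * 0.699842
      = 2.2052 V

2.2052 V


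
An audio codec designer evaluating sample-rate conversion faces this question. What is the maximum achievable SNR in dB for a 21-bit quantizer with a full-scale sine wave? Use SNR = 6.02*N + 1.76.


Theoretical SNR for a full-scale sinusoid:
SNR = 6.02 * N + 1.76
    = 6.02 * 21 + 1.76
    = 126.42 + 1.76
    = 128.18 dB

128.18 dB


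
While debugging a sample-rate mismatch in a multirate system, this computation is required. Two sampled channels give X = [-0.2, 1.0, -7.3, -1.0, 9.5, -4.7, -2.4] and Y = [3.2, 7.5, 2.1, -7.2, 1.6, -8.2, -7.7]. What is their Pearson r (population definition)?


Pearson correlation coefficient (population):
r = cov(X,Y) / (std(X) * std(Y))
Mean X = -0.7286, Mean Y = -1.2429
Cov(X,Y) = 9.230204
Std(X) = 4.923911, Std(Y) = 5.867795
r = 0.3195

0.3195


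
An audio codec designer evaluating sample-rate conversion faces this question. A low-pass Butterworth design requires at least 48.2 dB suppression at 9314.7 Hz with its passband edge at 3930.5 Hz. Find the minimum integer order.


Butterworth filter order formula:
n = log10(10^(A/10) - 1) / (2 * log10(f_stop/f_pass))
10^(48.2/10) - 1 = 66068.3448
f_stop/f_pass = 9314.7 / 3930.5 = 2.3699
n = 6.4314 -> ceil = 7

7


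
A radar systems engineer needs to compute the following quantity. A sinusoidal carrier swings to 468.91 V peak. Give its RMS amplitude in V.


RMS voltage for a sinusoidal waveform:
V_rms = V_peak / sqrt(2)
      = 468.91 / 1.414214
      = 331.569 V

331.569 V


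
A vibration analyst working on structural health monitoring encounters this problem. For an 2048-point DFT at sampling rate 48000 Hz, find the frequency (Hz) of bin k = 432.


Frequency of DFT bin k:
f_k = k * fs / N
    = 432 * 48000 / 2048
    = 20736000 / 2048
    = 10125.0 Hz

10125.0 Hz


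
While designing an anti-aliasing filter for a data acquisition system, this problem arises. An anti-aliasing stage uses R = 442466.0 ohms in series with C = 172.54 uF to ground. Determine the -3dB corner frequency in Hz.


Cutoff frequency of a first-order RC filter:
fc = 1 / (2 * pi * R * C)
C = 172.54 uF = 0.00017254 F
fc = 1 / (2 * pi * 442466.0 * 0.00017254)
   = 1 / 479.67774143163
   = 0.002085 Hz

0.002085 Hz


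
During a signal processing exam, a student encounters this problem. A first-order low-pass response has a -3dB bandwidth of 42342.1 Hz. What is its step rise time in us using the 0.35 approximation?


Rise time from bandwidth relationship:
tr = 0.35 / BW
   = 0.35 / 42342.1
   = 8.266004756e-06 s
   = 8.266 us

8.266 us


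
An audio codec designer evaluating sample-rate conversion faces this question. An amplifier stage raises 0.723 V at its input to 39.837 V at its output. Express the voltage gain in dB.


Voltage gain in dB:
G = 20 * log10(Vout / Vin)
  = 20 * log10(39.837 / 0.723)
  = 20 * log10(55.099585)
  = 20 * 1.741148
  = 34.82 dB

34.82 dB


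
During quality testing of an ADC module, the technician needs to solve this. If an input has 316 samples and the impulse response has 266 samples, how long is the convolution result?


Linear convolution output length:
L = N + M - 1
  = 316 + 266 - 1
  = 581 samples

581


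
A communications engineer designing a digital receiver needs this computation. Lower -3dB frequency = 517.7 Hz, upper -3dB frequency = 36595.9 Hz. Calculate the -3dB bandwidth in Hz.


Bandwidth is the difference of -3dB frequencies:
BW = f_high - f_low
   = 36595.9 - 517.7
   = 36078.2 Hz

36078.2 Hz


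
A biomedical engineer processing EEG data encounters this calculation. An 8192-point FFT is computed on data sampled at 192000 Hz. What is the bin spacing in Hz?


DFT frequency resolution:
df = fs / N
   = 192000 / 8192
   = 23.4375 Hz

23.4375 Hz


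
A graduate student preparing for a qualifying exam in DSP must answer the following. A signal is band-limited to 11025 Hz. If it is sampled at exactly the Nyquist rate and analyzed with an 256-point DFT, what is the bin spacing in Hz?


Step 1 — Nyquist sampling rate:
fs = 2 * fmax = 2 * 11025 = 22050 Hz

Step 2 — DFT bin spacing:
df = fs / N = 22050 / 256 = 86.1328 Hz

86.1328 Hz


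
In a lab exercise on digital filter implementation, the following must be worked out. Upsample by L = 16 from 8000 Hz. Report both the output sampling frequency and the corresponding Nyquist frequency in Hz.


Step 1 — output sample rate after interpolation by L:
fs_out = L * fs_in = 16 * 8000 = 128000 Hz

Step 2 — Nyquist frequency of the output stream:
f_Nyq = fs_out / 2 = 128000 / 2 = 64000.0 Hz

fs_out = 128000 Hz; f_Nyquist = 64000.0 Hz


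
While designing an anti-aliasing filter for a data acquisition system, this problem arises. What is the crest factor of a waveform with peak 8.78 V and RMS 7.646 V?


Crest factor is the ratio of peak to RMS:
CF = V_peak / V_rms
   = 8.78 / 7.646
   = 1.1483

1.1483


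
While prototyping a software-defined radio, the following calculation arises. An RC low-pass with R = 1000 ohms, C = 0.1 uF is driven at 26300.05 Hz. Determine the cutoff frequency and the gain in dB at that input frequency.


Step 1 — cutoff frequency:
fc = 1 / (2*pi*R*C)
C = 0.1 uF = 1e-07 F
fc = 1 / (2*pi*1000*1e-07)
   = 1591.549 Hz

Step 2 — magnitude at f = 26300.05 Hz:
|H(f)| = 1 / sqrt(1 + (f/fc)^2)
f/fc = 26300.05 / 1591.549 = 16.524813
|H| = 1 / sqrt(1 + 273.069445) = 0.0604046
|H|_dB = 20*log10(0.0604046) = -24.38 dB

fc = 1591.549 Hz; |H(26300.05 Hz)| = -24.38 dB


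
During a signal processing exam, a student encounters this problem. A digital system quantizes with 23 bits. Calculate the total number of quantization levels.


Number of quantization levels = 2^N
= 2^23
= 8388608

8388608


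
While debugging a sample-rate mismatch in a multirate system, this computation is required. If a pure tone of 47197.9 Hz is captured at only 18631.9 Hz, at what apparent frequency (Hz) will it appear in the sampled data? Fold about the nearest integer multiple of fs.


Compute the nearest integer multiple of fs to the signal:
n = round(47197.9 / 18631.9) = 3
f_alias = |47197.9 - 3 * 18631.9|
        = |47197.9 - 55895.7|
        = 8697.8 Hz

8697.8


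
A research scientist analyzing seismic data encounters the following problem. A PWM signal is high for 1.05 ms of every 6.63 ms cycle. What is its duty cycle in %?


Duty cycle as a percentage:
DC = (t_on / T) * 100
   = (1.05 / 6.63) * 100
   = 0.158371 * 100
   = 15.84 %

15.84 %


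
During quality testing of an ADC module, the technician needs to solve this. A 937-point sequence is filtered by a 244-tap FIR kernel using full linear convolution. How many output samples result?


Linear convolution output length:
L = N + M - 1
  = 937 + 244 - 1
  = 1180 samples

1180


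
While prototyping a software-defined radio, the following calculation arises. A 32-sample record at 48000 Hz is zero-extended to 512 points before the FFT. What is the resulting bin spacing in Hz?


Frequency resolution after zero-padding:
N_padded = 32 * 16 = 512
df = fs / N_padded
   = 48000 / 512
   = 93.75 Hz

93.75 Hz


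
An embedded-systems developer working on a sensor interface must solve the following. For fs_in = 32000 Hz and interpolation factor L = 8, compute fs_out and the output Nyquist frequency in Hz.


Step 1 — output sample rate after interpolation by L:
fs_out = L * fs_in = 8 * 32000 = 256000 Hz

Step 2 — Nyquist frequency of the output stream:
f_Nyq = fs_out / 2 = 256000 / 2 = 128000.0 Hz

fs_out = 256000 Hz; f_Nyquist = 128000.0 Hz


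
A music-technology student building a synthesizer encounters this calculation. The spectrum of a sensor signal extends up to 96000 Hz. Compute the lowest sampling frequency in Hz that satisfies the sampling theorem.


The Nyquist rate is twice the maximum frequency component.
fs_min = 2 * fmax
      = 2 * 96000
      = 192000 Hz

192000


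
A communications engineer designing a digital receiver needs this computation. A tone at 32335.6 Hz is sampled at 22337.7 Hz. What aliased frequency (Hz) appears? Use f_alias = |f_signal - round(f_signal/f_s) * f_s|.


Compute the nearest integer multiple of fs to the signal:
n = round(32335.6 / 22337.7) = 1
f_alias = |32335.6 - 1 * 22337.7|
        = |32335.6 - 22337.7|
        = 9997.9 Hz

9997.9


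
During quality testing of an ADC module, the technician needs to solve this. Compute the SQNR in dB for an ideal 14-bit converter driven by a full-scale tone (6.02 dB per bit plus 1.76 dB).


Theoretical SNR for a full-scale sinusoid:
SNR = 6.02 * N + 1.76
    = 6.02 * 14 + 1.76
    = 84.28 + 1.76
    = 86.04 dB

86.04 dB


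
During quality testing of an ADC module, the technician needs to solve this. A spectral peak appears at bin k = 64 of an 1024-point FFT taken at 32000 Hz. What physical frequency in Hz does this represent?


Frequency of DFT bin k:
f_k = k * fs / N
    = 64 * 32000 / 1024
    = 2048000 / 1024
    = 2000.0 Hz

2000.0 Hz


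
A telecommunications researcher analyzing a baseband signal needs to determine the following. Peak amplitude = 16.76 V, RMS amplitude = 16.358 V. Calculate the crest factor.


Crest factor is the ratio of peak to RMS:
CF = V_peak / V_rms
   = 16.76 / 16.358
   = 1.0246

1.0246


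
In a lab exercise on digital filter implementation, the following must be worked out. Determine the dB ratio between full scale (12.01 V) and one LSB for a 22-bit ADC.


Dynamic range from full-scale to LSB:
V_min = V_max / 2^bits = 12.01 / 2^22
DR = 20 * log10(V_max / V_min)
   = 20 * log10(2^22)
   = 20 * 22 * log10(2)
   = 132.45 dB

132.45 dB


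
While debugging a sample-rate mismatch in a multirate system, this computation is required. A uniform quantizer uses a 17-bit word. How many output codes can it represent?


Number of quantization levels = 2^N
= 2^17
= 131072

131072


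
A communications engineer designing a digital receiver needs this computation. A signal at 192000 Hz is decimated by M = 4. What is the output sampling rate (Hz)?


Decimation reduces the sample rate:
fs_out = fs_in / M
       = 192000 / 4
       = 48000.0 Hz

48000.0 Hz


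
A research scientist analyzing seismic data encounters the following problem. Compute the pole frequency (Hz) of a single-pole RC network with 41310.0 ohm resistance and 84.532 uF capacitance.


Cutoff frequency of a first-order RC filter:
fc = 1 / (2 * pi * R * C)
C = 84.532 uF = 8.4532e-05 F
fc = 1 / (2 * pi * 41310.0 * 8.4532e-05)
   = 1 / 21.940989404167
   = 0.045577 Hz

0.045577 Hz


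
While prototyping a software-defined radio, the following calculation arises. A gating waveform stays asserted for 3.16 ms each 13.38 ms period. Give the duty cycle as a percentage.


Duty cycle as a percentage:
DC = (t_on / T) * 100
   = (3.16 / 13.38) * 100
   = 0.236173 * 100
   = 23.62 %

23.62 %


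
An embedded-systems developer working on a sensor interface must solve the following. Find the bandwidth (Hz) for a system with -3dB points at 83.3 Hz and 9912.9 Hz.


Bandwidth is the difference of -3dB frequencies:
BW = f_high - f_low
   = 9912.9 - 83.3
   = 9829.6 Hz

9829.6 Hz


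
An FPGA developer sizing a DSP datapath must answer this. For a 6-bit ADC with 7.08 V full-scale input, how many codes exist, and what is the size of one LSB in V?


Step 1 — number of quantization levels:
L = 2^N = 2^6 = 64

Step 2 — LSB step size:
delta = Vfs / L
      = 7.08 / 64
      = 0.110625 V

Levels = 64; step size = 0.110625 V


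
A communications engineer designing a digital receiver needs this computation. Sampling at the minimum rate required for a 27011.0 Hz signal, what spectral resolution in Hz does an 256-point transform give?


Step 1 — Nyquist sampling rate:
fs = 2 * fmax = 2 * 27011.0 = 54022.0 Hz

Step 2 — DFT bin spacing:
df = fs / N = 54022.0 / 256 = 211.0234 Hz

211.0234 Hz


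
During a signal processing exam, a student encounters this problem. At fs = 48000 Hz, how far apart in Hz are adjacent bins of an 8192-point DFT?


DFT frequency resolution:
df = fs / N
   = 48000 / 8192
   = 5.8594 Hz

5.8594 Hz


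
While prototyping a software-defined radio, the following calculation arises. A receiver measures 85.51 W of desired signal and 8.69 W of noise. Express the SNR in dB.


SNR in decibels:
SNR = 10 * log10(Ps / Pn)
    = 10 * log10(85.51 / 8.69)
    = 10 * log10(9.84)
    = 10 * 0.993
    = 9.93 dB

9.93 dB


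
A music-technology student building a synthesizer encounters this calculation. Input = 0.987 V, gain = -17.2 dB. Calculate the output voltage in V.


Output voltage from dB gain:
V_out = V_in * 10^(gain_dB / 20)
      = 0.987 * 10^(-17.2 / 20)
      = 0.987 * 0.138038
      = 0.1362 V

0.1362 V


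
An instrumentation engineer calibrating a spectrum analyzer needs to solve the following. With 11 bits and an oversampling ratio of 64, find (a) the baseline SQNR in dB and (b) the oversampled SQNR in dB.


Step 1 — baseline SQNR at Nyquist:
SQNR_base = 6.02*N + 1.76
          = 6.02*11 + 1.76
          = 67.98 dB

Step 2 — oversampling processing gain:
G = 10*log10(OSR) = 10*log10(64) = 18.06 dB

Step 3 — total:
SQNR_total = 67.98 + 18.06 = 86.04 dB

Base SQNR = 67.98 dB; oversampled SQNR = 86.04 dB


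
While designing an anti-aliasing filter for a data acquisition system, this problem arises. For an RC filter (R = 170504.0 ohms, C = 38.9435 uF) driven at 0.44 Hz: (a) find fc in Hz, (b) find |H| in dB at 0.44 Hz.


Step 1 — cutoff frequency:
fc = 1 / (2*pi*R*C)
C = 38.9435 uF = 3.89435e-05 F
fc = 1 / (2*pi*170504.0*3.89435e-05)
   = 0.023969 Hz

Step 2 — magnitude at f = 0.44 Hz:
|H(f)| = 1 / sqrt(1 + (f/fc)^2)
f/fc = 0.44 / 0.023969 = 18.357045
|H| = 1 / sqrt(1 + 336.981101) = 0.0543944
|H|_dB = 20*log10(0.0543944) = -25.29 dB

fc = 0.023969 Hz; |H(0.44 Hz)| = -25.29 dB


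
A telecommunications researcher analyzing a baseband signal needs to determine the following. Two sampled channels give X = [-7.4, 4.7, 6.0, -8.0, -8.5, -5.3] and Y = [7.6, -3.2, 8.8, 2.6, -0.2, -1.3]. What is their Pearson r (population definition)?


Pearson correlation coefficient (population):
r = cov(X,Y) / (std(X) * std(Y))
Mean X = -3.0833, Mean Y = 2.3833
Cov(X,Y) = 2.233611
Std(X) = 6.057342, Std(Y) = 4.469309
r = 0.0825

0.0825


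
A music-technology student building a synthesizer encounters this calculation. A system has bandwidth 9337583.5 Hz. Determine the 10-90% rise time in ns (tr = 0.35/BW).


Rise time from bandwidth relationship:
tr = 0.35 / BW
   = 0.35 / 9337583.5
   = 3.748293121e-08 s
   = 37.4829 ns

37.4829 ns


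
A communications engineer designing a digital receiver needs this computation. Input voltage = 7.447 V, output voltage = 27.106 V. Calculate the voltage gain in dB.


Voltage gain in dB:
G = 20 * log10(Vout / Vin)
  = 20 * log10(27.106 / 7.447)
  = 20 * log10(3.639855)
  = 20 * 0.561084
  = 11.22 dB

11.22 dB


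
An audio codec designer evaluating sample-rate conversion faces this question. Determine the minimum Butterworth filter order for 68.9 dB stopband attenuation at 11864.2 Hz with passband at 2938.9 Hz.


Butterworth filter order formula:
n = log10(10^(A/10) - 1) / (2 * log10(f_stop/f_pass))
10^(68.9/10) - 1 = 7762470.1663
f_stop/f_pass = 11864.2 / 2938.9 = 4.037
n = 5.6843 -> ceil = 6

6


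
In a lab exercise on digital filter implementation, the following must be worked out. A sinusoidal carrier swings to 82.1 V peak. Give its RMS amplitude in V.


RMS voltage for a sinusoidal waveform:
V_rms = V_peak / sqrt(2)
      = 82.1 / 1.414214
      = 58.053 V

58.053 V


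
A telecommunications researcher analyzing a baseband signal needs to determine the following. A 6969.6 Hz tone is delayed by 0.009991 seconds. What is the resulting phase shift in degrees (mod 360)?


Phase shift from frequency and time delay:
phi = 360 * f * t_delay
    = 360 * 6969.6 * 0.009991
    = 25067.98 degrees
    mod 360 = 227.98 degrees

227.98 degrees


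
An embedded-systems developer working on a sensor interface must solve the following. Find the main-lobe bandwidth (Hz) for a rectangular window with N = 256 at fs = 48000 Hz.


Main lobe width for a rectangular window:
Width = 2 * fs / N
      = 2 * 48000 / 256
      = 96000 / 256
      = 375.0 Hz

375.0 Hz


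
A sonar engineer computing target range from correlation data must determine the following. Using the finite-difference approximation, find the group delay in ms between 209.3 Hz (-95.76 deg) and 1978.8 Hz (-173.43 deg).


Group delay from phase difference:
tau = -d(phi)/d(omega)
d(phi) = -77.67 deg = -1.355597 rad
d(omega) = 2*pi*(1978.8 - 209.3) = 11118.0964 rad/s
tau = -(-1.355597) / 11118.0964
    = 0.1219 ms

0.1219 ms


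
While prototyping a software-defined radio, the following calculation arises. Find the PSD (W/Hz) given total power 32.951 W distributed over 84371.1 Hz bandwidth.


Power spectral density:
PSD = P / BW
    = 32.951 / 84371.1
    = 0.00039055 W/Hz

0.00039055 W/Hz


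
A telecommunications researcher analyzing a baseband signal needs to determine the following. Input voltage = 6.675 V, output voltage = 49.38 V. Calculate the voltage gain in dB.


Voltage gain in dB:
G = 20 * log10(Vout / Vin)
  = 20 * log10(49.38 / 6.675)
  = 20 * log10(7.397753)
  = 20 * 0.8691
  = 17.38 dB

17.38 dB


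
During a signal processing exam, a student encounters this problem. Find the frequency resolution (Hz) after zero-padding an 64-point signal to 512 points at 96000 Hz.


Frequency resolution after zero-padding:
N_padded = 64 * 8 = 512
df = fs / N_padded
   = 96000 / 512
   = 187.5 Hz

187.5 Hz


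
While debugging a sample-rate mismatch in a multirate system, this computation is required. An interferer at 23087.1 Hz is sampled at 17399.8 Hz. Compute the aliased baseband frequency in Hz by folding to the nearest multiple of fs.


Compute the nearest integer multiple of fs to the signal:
n = round(23087.1 / 17399.8) = 1
f_alias = |23087.1 - 1 * 17399.8|
        = |23087.1 - 17399.8|
        = 5687.3 Hz

5687.3


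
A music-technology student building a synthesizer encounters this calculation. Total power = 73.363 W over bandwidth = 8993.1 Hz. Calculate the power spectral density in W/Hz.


Power spectral density:
PSD = P / BW
    = 73.363 / 8993.1
    = 0.0081577 W/Hz

0.0081577 W/Hz


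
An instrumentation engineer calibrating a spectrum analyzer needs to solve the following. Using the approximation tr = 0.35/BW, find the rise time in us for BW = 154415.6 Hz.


Rise time from bandwidth relationship:
tr = 0.35 / BW
   = 0.35 / 154415.6
   = 2.266610368e-06 s
   = 2.2666 us

2.2666 us


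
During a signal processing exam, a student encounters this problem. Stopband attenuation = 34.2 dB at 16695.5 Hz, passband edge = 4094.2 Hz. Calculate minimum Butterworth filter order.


Butterworth filter order formula:
n = log10(10^(A/10) - 1) / (2 * log10(f_stop/f_pass))
10^(34.2/10) - 1 = 2629.268
f_stop/f_pass = 16695.5 / 4094.2 = 4.0778
n = 2.8012 -> ceil = 3

3


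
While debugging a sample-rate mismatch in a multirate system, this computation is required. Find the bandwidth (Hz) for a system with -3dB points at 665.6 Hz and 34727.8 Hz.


Bandwidth is the difference of -3dB frequencies:
BW = f_high - f_low
   = 34727.8 - 665.6
   = 34062.2 Hz

34062.2 Hz


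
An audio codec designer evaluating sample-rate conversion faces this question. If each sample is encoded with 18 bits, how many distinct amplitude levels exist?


Number of quantization levels = 2^N
= 2^18
= 262144

262144


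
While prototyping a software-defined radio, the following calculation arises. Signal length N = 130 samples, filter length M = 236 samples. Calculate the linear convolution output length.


Linear convolution output length:
L = N + M - 1
  = 130 + 236 - 1
  = 365 samples

365


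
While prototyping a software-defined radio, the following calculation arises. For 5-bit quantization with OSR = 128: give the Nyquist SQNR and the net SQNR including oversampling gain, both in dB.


Step 1 — baseline SQNR at Nyquist:
SQNR_base = 6.02*N + 1.76
          = 6.02*5 + 1.76
          = 31.86 dB

Step 2 — oversampling processing gain:
G = 10*log10(OSR) = 10*log10(128) = 21.07 dB

Step 3 — total:
SQNR_total = 31.86 + 21.07 = 52.93 dB

Base SQNR = 31.86 dB; oversampled SQNR = 52.93 dB


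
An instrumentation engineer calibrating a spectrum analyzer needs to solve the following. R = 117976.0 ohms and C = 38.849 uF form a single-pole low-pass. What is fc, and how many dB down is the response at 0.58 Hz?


Step 1 — cutoff frequency:
fc = 1 / (2*pi*R*C)
C = 38.849 uF = 3.8849e-05 F
fc = 1 / (2*pi*117976.0*3.8849e-05)
   = 0.0347253 Hz

Step 2 — magnitude at f = 0.58 Hz:
|H(f)| = 1 / sqrt(1 + (f/fc)^2)
f/fc = 0.58 / 0.0347253 = 16.702519
|H| = 1 / sqrt(1 + 278.974141) = 0.0597642
|H|_dB = 20*log10(0.0597642) = -24.47 dB

fc = 0.0347253 Hz; |H(0.58 Hz)| = -24.47 dB


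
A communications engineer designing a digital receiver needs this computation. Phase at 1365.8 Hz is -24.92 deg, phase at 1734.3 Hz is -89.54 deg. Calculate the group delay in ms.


Group delay from phase difference:
tau = -d(phi)/d(omega)
d(phi) = -64.62 deg = -1.127832 rad
d(omega) = 2*pi*(1734.3 - 1365.8) = 2315.3538 rad/s
tau = -(-1.127832) / 2315.3538
    = 0.4871 ms

0.4871 ms


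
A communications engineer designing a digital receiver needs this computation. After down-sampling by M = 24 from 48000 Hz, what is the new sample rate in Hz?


Decimation reduces the sample rate:
fs_out = fs_in / M
       = 48000 / 24
       = 2000.0 Hz

2000.0 Hz


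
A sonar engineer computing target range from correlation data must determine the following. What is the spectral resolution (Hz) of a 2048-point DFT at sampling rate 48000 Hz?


DFT frequency resolution:
df = fs / N
   = 48000 / 2048
   = 23.4375 Hz

23.4375 Hz


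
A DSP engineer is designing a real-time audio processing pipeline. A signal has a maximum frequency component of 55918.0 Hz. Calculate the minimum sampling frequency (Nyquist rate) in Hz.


The Nyquist rate is twice the maximum frequency component.
fs_min = 2 * fmax
      = 2 * 55918.0
      = 111836.0 Hz

111836.0


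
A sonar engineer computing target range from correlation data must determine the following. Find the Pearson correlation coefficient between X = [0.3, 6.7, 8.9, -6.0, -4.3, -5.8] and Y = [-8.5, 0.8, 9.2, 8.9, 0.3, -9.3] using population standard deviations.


Pearson correlation coefficient (population):
r = cov(X,Y) / (std(X) * std(Y))
Mean X = -0.0333, Mean Y = 0.2333
Cov(X,Y) = 13.997778
Std(X) = 5.948576, Std(Y) = 7.337045
r = 0.3207

0.3207


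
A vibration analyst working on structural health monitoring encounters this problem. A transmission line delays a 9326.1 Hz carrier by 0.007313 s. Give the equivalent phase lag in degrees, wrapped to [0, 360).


Phase shift from frequency and time delay:
phi = 360 * f * t_delay
    = 360 * 9326.1 * 0.007313
    = 24552.64 degrees
    mod 360 = 72.64 degrees

72.64 degrees


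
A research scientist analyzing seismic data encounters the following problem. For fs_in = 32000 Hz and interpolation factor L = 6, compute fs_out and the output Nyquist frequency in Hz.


Step 1 — output sample rate after interpolation by L:
fs_out = L * fs_in = 6 * 32000 = 192000 Hz

Step 2 — Nyquist frequency of the output stream:
f_Nyq = fs_out / 2 = 192000 / 2 = 96000.0 Hz

fs_out = 192000 Hz; f_Nyquist = 96000.0 Hz


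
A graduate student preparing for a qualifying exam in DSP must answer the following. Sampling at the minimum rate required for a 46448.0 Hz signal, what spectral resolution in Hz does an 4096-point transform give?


Step 1 — Nyquist sampling rate:
fs = 2 * fmax = 2 * 46448.0 = 92896.0 Hz

Step 2 — DFT bin spacing:
df = fs / N = 92896.0 / 4096 = 22.6797 Hz

22.6797 Hz


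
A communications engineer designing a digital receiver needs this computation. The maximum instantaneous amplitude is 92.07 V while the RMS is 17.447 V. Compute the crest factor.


Crest factor is the ratio of peak to RMS:
CF = V_peak / V_rms
   = 92.07 / 17.447
   = 5.2771

5.2771


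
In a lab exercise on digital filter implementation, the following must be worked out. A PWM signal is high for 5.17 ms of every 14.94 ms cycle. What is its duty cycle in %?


Duty cycle as a percentage:
DC = (t_on / T) * 100
   = (5.17 / 14.94) * 100
   = 0.346051 * 100
   = 34.61 %

34.61 %


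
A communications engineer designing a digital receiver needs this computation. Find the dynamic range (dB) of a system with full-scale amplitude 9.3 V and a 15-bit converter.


Dynamic range from full-scale to LSB:
V_min = V_max / 2^bits = 9.3 / 2^15
DR = 20 * log10(V_max / V_min)
   = 20 * log10(2^15)
   = 20 * 15 * log10(2)
   = 90.31 dB

90.31 dB


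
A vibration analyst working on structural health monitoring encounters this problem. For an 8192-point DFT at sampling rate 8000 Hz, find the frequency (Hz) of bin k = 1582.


Frequency of DFT bin k:
f_k = k * fs / N
    = 1582 * 8000 / 8192
    = 12656000 / 8192
    = 1544.922 Hz

1544.922 Hz


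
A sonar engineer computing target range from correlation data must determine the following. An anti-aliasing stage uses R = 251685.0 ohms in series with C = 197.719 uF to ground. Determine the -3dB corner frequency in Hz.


Cutoff frequency of a first-order RC filter:
fc = 1 / (2 * pi * R * C)
C = 197.719 uF = 0.000197719 F
fc = 1 / (2 * pi * 251685.0 * 0.000197719)
   = 1 / 312.6695630576
   = 0.003198 Hz

0.003198 Hz


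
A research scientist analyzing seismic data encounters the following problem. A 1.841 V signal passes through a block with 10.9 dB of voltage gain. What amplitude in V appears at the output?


Output voltage from dB gain:
V_out = V_in * 10^(gain_dB / 20)
      = 1.841 * 10^(10.9 / 20)
      = 1.841 * 3.507519
      = 6.4573 V

6.4573 V


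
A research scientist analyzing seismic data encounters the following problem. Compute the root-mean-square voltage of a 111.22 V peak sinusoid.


RMS voltage for a sinusoidal waveform:
V_rms = V_peak / sqrt(2)
      = 111.22 / 1.414214
      = 78.644 V

78.644 V


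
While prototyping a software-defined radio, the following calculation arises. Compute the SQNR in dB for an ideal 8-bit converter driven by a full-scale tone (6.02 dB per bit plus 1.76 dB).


Theoretical SNR for a full-scale sinusoid:
SNR = 6.02 * N + 1.76
    = 6.02 * 8 + 1.76
    = 48.16 + 1.76
    = 49.92 dB

49.92 dB


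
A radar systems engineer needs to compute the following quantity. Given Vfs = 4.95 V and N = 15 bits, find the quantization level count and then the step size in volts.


Step 1 — number of quantization levels:
L = 2^N = 2^15 = 32768

Step 2 — LSB step size:
delta = Vfs / L
      = 4.95 / 32768
      = 0.00015106 V

Levels = 32768; step size = 0.00015106 V


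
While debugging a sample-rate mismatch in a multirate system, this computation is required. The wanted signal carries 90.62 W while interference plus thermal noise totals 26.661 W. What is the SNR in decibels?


SNR in decibels:
SNR = 10 * log10(Ps / Pn)
    = 10 * log10(90.62 / 26.661)
    = 10 * log10(3.399)
    = 10 * 0.5313
    = 5.31 dB

5.31 dB


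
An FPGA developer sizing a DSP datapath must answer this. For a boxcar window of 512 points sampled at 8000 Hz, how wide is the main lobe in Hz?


Main lobe width for a rectangular window:
Width = 2 * fs / N
      = 2 * 8000 / 512
      = 16000 / 512
      = 31.25 Hz

31.25 Hz


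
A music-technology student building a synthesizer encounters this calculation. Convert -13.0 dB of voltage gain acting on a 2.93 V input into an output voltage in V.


Output voltage from dB gain:
V_out = V_in * 10^(gain_dB / 20)
      = 2.93 * 10^(-13.0 / 20)
      = 2.93 * 0.223872
      = 0.6559 V

0.6559 V


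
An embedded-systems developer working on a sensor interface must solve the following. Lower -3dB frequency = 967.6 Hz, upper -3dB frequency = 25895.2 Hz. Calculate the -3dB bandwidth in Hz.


Bandwidth is the difference of -3dB frequencies:
BW = f_high - f_low
   = 25895.2 - 967.6
   = 24927.6 Hz

24927.6 Hz


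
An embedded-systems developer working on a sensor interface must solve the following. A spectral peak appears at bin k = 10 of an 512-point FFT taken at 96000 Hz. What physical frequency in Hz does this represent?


Frequency of DFT bin k:
f_k = k * fs / N
    = 10 * 96000 / 512
    = 960000 / 512
    = 1875.0 Hz

1875.0 Hz


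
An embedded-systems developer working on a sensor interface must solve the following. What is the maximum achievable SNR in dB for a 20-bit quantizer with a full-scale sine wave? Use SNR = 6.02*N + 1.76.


Theoretical SNR for a full-scale sinusoid:
SNR = 6.02 * N + 1.76
    = 6.02 * 20 + 1.76
    = 120.4 + 1.76
    = 122.16 dB

122.16 dB


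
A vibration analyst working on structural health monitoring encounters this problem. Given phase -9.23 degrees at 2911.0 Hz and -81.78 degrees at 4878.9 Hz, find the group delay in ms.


Group delay from phase difference:
tau = -d(phi)/d(omega)
d(phi) = -72.55 deg = -1.266236 rad
d(omega) = 2*pi*(4878.9 - 2911.0) = 12364.6804 rad/s
tau = -(-1.266236) / 12364.6804
    = 0.1024 ms

0.1024 ms


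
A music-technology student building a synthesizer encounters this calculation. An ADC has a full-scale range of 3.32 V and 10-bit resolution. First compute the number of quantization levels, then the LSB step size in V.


Step 1 — number of quantization levels:
L = 2^N = 2^10 = 1024

Step 2 — LSB step size:
delta = Vfs / L
      = 3.32 / 1024
      = 0.00324219 V

Levels = 1024; step size = 0.00324219 V


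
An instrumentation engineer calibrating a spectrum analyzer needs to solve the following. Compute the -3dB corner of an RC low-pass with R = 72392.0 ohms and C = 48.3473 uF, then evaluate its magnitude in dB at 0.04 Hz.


Step 1 — cutoff frequency:
fc = 1 / (2*pi*R*C)
C = 48.3473 uF = 4.83473e-05 F
fc = 1 / (2*pi*72392.0*4.83473e-05)
   = 0.0454734 Hz

Step 2 — magnitude at f = 0.04 Hz:
|H(f)| = 1 / sqrt(1 + (f/fc)^2)
f/fc = 0.04 / 0.0454734 = 0.879635
|H| = 1 / sqrt(1 + 0.773758) = 0.7508494
|H|_dB = 20*log10(0.7508494) = -2.49 dB

fc = 0.0454734 Hz; |H(0.04 Hz)| = -2.49 dB


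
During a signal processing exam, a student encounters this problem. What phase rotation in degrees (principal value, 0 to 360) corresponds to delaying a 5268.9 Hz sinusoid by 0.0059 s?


Phase shift from frequency and time delay:
phi = 360 * f * t_delay
    = 360 * 5268.9 * 0.0059
    = 11191.14 degrees
    mod 360 = 31.14 degrees

31.14 degrees


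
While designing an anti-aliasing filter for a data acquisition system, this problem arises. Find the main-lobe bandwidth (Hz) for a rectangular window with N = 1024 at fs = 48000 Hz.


Main lobe width for a rectangular window:
Width = 2 * fs / N
      = 2 * 48000 / 1024
      = 96000 / 1024
      = 93.75 Hz

93.75 Hz


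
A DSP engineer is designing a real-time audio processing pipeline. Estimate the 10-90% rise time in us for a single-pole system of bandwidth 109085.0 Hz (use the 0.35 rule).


Rise time from bandwidth relationship:
tr = 0.35 / BW
   = 0.35 / 109085.0
   = 3.208507127e-06 s
   = 3.2085 us

3.2085 us


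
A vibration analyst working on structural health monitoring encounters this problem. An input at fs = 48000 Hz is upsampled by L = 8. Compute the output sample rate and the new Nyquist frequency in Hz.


Step 1 — output sample rate after interpolation by L:
fs_out = L * fs_in = 8 * 48000 = 384000 Hz

Step 2 — Nyquist frequency of the output stream:
f_Nyq = fs_out / 2 = 384000 / 2 = 192000.0 Hz

fs_out = 384000 Hz; f_Nyquist = 192000.0 Hz


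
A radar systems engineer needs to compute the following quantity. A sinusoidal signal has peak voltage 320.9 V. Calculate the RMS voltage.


RMS voltage for a sinusoidal waveform:
V_rms = V_peak / sqrt(2)
      = 320.9 / 1.414214
      = 226.911 V

226.911 V


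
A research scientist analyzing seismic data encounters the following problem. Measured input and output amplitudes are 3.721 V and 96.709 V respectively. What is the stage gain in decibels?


Voltage gain in dB:
G = 20 * log10(Vout / Vin)
  = 20 * log10(96.709 / 3.721)
  = 20 * log10(25.990056)
  = 20 * 1.414807
  = 28.3 dB

28.3 dB


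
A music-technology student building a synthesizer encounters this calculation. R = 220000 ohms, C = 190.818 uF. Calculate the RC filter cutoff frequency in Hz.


Cutoff frequency of a first-order RC filter:
fc = 1 / (2 * pi * R * C)
C = 190.818 uF = 0.000190818 F
fc = 1 / (2 * pi * 220000 * 0.000190818)
   = 1 / 263.76786786799
   = 0.003791 Hz

0.003791 Hz


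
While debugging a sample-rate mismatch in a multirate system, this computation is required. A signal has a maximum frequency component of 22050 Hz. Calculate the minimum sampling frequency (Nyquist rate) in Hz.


The Nyquist rate is twice the maximum frequency component.
fs_min = 2 * fmax
      = 2 * 22050
      = 44100 Hz

44100


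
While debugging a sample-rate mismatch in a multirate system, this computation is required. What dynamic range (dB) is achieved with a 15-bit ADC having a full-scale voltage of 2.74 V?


Dynamic range from full-scale to LSB:
V_min = V_max / 2^bits = 2.74 / 2^15
DR = 20 * log10(V_max / V_min)
   = 20 * log10(2^15)
   = 20 * 15 * log10(2)
   = 90.31 dB

90.31 dB


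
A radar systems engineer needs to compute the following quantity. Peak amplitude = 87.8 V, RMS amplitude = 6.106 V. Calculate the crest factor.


Crest factor is the ratio of peak to RMS:
CF = V_peak / V_rms
   = 87.8 / 6.106
   = 14.3793

14.3793


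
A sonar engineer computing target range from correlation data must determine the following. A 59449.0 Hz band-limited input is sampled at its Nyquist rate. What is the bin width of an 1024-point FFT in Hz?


Step 1 — Nyquist sampling rate:
fs = 2 * fmax = 2 * 59449.0 = 118898.0 Hz

Step 2 — DFT bin spacing:
df = fs / N = 118898.0 / 1024 = 116.1113 Hz

116.1113 Hz


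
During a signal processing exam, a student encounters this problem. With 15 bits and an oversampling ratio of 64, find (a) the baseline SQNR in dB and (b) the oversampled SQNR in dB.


Step 1 — baseline SQNR at Nyquist:
SQNR_base = 6.02*N + 1.76
          = 6.02*15 + 1.76
          = 92.06 dB

Step 2 — oversampling processing gain:
G = 10*log10(OSR) = 10*log10(64) = 18.06 dB

Step 3 — total:
SQNR_total = 92.06 + 18.06 = 110.12 dB

Base SQNR = 92.06 dB; oversampled SQNR = 110.12 dB


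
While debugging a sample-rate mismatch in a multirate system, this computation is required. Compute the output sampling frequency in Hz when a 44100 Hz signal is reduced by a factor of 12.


Decimation reduces the sample rate:
fs_out = fs_in / M
       = 44100 / 12
       = 3675.0 Hz

3675.0 Hz


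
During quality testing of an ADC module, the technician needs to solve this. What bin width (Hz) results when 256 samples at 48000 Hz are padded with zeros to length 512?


Frequency resolution after zero-padding:
N_padded = 256 * 2 = 512
df = fs / N_padded
   = 48000 / 512
   = 93.75 Hz

93.75 Hz
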